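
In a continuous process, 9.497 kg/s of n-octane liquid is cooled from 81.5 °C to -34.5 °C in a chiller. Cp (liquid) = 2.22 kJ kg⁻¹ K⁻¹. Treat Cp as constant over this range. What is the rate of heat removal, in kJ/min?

Q = ṁ·Cp·ΔT = 9.497 × 2.22 × (-34.5 − 81.5) = -2445.7 kJ/s
Cooling duty = 146740 kJ/min

Q_c = 147000 kJ/min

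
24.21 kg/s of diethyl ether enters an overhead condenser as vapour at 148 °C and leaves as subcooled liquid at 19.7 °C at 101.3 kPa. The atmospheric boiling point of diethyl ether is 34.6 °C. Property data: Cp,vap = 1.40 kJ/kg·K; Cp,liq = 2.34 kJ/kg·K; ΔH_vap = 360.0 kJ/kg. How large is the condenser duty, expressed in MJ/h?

Q_c = 48300 MJ/h

vapour 148→34.6 °C: -158.76 kJ/kg
condensation at 34.6 °C: -360 kJ/kg
liquid 34.6→19.7 °C: -34.866 kJ/kg
Δh = -158.76 + -360 + -34.866 = -553.63 kJ/kg
Q = ṁ·Δh = 24.21 kg/s × -553.63 kJ/kg = -13403 kJ/s
|Q| = 13403 kW = 48252 MJ/h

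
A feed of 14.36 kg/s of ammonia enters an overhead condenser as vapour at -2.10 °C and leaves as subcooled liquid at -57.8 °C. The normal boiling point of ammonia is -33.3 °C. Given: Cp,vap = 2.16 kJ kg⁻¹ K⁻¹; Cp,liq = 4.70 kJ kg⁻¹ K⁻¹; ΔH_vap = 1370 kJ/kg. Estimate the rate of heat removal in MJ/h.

vapour -2.10→-33.3 °C: -67.392 kJ/kg
condensation at -33.3 °C: -1370 kJ/kg
liquid -33.3→-57.8 °C: -115.15 kJ/kg
Δh = -67.392 + -1370 + -115.15 = -1552.5 kJ/kg
Q = ṁ·Δh = 14.36 kg/s × -1552.5 kJ/kg = -22295 kJ/s
|Q| = 22295 kW = 80260 MJ/h

Q_c = 80300 MJ/h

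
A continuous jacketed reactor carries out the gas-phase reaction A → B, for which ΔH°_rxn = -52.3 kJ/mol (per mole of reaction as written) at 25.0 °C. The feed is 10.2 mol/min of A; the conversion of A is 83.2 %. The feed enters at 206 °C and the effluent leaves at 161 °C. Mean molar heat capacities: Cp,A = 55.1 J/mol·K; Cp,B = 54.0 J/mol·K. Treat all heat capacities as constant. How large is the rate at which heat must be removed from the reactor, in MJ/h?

Extent of reaction ξ = 0.832 × 10.2 = 8.4864 mol/min
Reaction term: ξ·ΔH°_rxn = 8.4864 × -52.3 = -443.84 kJ/min
Sensible, feed 206→25 °C: -101.73 kJ/min
Outlet flows (mol/min): A 1.7136, B 8.4864
Sensible, products 25→161 °C: 75.165 kJ/min
Q = ΔH = -470.4 kJ/min = -7.84 kW
Heat removed = 28.224 MJ/h

Q_out = 28.2 MJ/h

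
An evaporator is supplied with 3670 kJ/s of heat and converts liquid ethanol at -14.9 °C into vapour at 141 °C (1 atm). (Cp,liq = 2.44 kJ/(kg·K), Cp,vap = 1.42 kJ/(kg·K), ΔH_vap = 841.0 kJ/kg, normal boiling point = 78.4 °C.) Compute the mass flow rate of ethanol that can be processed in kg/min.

ṁ = 190 kg/min

Δh = 2.44×(78.4−-14.9) + 841.0 + 1.42×(141−78.4) = 1157.5 kJ/kg
Q = 3670 kJ/s = 3670 kJ/s = 220200 kJ/min
ṁ = Q/Δh = 220200 / 1157.5 = 190.23 kg/min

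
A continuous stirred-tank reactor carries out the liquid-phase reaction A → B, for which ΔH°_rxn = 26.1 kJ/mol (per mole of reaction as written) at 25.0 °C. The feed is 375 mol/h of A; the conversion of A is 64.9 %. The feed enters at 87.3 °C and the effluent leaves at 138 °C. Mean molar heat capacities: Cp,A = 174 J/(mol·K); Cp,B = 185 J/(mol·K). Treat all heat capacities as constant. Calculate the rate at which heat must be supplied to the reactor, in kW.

Extent of reaction ξ = 0.649 × 375 = 243.38 mol/h
Reaction term: ξ·ΔH°_rxn = 243.38 × 26.1 = 6352.1 kJ/h
Sensible, feed 87.3→25 °C: -4065.1 kJ/h
Outlet flows (mol/h): A 131.62, B 243.38
Sensible, products 25→138 °C: 7675.8 kJ/h
Q = ΔH = 9962.8 kJ/h = 2.7674 kW
Heat supplied = 2.7674 kW

Q_in = 2.77 kW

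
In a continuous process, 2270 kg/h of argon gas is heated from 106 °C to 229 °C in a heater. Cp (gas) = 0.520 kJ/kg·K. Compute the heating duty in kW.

Q = 40.3 kW

Q = ṁ·Cp·ΔT = 2270 × 0.520 × (229 − 106) = 145190 kJ/h
Converting: 145190 / 3600 s = 40.33 kW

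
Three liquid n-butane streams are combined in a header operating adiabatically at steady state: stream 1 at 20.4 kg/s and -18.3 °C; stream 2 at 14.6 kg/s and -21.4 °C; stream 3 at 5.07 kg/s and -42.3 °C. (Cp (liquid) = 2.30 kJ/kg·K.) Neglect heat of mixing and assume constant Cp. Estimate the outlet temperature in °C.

T_out = -22.5 °C

Adiabatic, steady state ⇒ Σ ṁᵢCp,ᵢ(T_out − Tᵢ) = 0
Σ ṁᵢCp,ᵢTᵢ = 20.4×2.30×-18.3 + 14.6×2.30×-21.4 + 5.07×2.30×-42.3 = -2070.5
Σ ṁᵢCp,ᵢ = 20.4×2.30 + 14.6×2.30 + 5.07×2.30 = 92.161
T_out = -2070.5 / 92.161 = -22.466 °C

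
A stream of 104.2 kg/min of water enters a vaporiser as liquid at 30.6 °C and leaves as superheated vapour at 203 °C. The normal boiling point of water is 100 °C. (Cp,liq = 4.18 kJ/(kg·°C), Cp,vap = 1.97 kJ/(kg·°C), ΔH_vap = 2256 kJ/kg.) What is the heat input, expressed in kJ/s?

Q = 4770 kJ/s

liquid 30.6→100 °C: 290.09 kJ/kg
vaporisation at 100 °C: 2256 kJ/kg
vapour 100→203 °C: 202.91 kJ/kg
Δh = 290.09 + 2256 + 202.91 = 2749 kJ/kg
Q = ṁ·Δh = 104.2 kg/min × 2749 kJ/kg = 286450 kJ/min
|Q| = 4774.1 kW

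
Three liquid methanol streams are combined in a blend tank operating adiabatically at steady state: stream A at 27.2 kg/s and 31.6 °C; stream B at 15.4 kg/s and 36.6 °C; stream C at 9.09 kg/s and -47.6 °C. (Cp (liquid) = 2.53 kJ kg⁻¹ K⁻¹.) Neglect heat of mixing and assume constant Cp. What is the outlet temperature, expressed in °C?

T_out = 19.2 °C

Adiabatic, steady state ⇒ Σ ṁᵢCp,ᵢ(T_out − Tᵢ) = 0
T_out = Σ ṁᵢCp,ᵢTᵢ / Σ ṁᵢCp,ᵢ
      = 2505.9 / 130.78 = 19.162 °C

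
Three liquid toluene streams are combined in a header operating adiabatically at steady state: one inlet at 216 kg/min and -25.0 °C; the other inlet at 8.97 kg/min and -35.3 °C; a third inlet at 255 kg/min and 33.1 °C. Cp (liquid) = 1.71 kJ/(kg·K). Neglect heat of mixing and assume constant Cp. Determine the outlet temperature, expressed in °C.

T_out = 5.68 °C

No heat crosses the boundary, so H_out = H_in.
Σ ṁᵢCp,ᵢTᵢ = 216×1.71×-25.0 + 8.97×1.71×-35.3 + 255×1.71×33.1 = 4657.8
Σ ṁᵢCp,ᵢ = 216×1.71 + 8.97×1.71 + 255×1.71 = 820.75
T_out = 4657.8 / 820.75 = 5.6751 °C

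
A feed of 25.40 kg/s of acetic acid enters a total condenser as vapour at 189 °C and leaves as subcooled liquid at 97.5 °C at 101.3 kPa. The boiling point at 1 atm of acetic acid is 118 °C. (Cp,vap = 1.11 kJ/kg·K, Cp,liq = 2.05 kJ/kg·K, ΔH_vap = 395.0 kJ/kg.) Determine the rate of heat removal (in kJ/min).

Q_c = 786000 kJ/min

vapour 189→118 °C: -78.81 kJ/kg
condensation at 118 °C: -395 kJ/kg
liquid 118→97.5 °C: -42.025 kJ/kg
Δh = -78.81 + -395 + -42.025 = -515.84 kJ/kg
Q = ṁ·Δh = 25.40 kg/s × -515.84 kJ/kg = -13102 kJ/s
|Q| = 13102 kW = 786130 kJ/min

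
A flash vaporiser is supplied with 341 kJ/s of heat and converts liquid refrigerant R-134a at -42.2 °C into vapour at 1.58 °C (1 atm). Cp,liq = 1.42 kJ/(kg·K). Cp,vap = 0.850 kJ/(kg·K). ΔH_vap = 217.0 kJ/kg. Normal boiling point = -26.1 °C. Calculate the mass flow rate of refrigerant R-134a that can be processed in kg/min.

ṁ = 77.7 kg/min

Δh = 1.42×(-26.1−-42.2) + 217.0 + 0.850×(1.58−-26.1) = 263.39 kJ/kg
Q = 341 kJ/s = 341 kJ/s = 20460 kJ/min
ṁ = Q/Δh = 20460 / 263.39 = 77.679 kg/min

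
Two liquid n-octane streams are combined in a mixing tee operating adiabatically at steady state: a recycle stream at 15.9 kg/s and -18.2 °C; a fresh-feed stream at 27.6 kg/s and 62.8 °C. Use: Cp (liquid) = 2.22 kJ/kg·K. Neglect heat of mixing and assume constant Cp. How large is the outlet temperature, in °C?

T_out = 33.2 °C

Adiabatic, steady state ⇒ Σ ṁᵢCp,ᵢ(T_out − Tᵢ) = 0
T_out = Σ ṁᵢCp,ᵢTᵢ / Σ ṁᵢCp,ᵢ
      = 3205.5 / 96.57 = 33.193 °C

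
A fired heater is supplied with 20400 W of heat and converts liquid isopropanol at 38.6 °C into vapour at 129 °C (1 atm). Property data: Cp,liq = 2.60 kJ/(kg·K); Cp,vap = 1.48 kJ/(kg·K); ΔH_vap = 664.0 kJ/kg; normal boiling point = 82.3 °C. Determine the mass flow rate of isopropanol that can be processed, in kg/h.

ṁ = 86.7 kg/h

Δh = 2.60×(82.3−38.6) + 664.0 + 1.48×(129−82.3) = 846.74 kJ/kg
Q = 20400 W = 20.4 kJ/s = 73440 kJ/h
ṁ = Q/Δh = 73440 / 846.74 = 86.733 kg/h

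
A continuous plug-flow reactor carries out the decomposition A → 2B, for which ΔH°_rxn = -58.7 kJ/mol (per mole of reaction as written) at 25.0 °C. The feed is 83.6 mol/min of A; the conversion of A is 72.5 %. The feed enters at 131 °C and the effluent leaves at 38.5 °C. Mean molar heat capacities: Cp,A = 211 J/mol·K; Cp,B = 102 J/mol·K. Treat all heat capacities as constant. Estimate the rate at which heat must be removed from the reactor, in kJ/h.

Q_out = 312000 kJ/h

Extent of reaction ξ = 0.725 × 83.6 = 60.61 mol/min
Reaction term: ξ·ΔH°_rxn = 60.61 × -58.7 = -3557.8 kJ/min
Sensible, feed 131→25 °C: -1869.8 kJ/min
Outlet flows (mol/min): A 22.99, B 121.22
Sensible, products 25→38.5 °C: 232.41 kJ/min
Q = ΔH = -5195.2 kJ/min = -86.587 kW
Heat removed = 311710 kJ/h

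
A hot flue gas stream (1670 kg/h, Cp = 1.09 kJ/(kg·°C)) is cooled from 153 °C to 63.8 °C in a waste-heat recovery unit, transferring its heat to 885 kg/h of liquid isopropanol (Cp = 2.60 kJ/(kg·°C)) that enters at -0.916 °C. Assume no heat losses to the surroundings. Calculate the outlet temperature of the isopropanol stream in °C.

Heat released by hot stream: Q = 1670 × 1.09 × (153 − 63.8) = 162370 kJ/h
Energy balance on cold side (adiabatic exchanger): Q = ṁ_c·Cp_c·(T_c,out − T_c,in)
T_c,out = -0.916 + 162370/(885 × 2.60) = 69.649 °C

T_c,out = 69.6 °C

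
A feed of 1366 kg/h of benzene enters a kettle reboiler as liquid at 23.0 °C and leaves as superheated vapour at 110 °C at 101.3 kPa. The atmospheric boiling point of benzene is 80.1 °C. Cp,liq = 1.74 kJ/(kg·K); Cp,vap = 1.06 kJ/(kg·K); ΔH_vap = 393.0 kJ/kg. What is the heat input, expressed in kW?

liquid 23.0→80.1 °C: 99.354 kJ/kg
vaporisation at 80.1 °C: 393 kJ/kg
vapour 80.1→110 °C: 31.694 kJ/kg
Δh = 99.354 + 393 + 31.694 = 524.05 kJ/kg
Q = ṁ·Δh = 1366 kg/h × 524.05 kJ/kg = 715850 kJ/h
|Q| = 198.85 kW

Q = 199 kW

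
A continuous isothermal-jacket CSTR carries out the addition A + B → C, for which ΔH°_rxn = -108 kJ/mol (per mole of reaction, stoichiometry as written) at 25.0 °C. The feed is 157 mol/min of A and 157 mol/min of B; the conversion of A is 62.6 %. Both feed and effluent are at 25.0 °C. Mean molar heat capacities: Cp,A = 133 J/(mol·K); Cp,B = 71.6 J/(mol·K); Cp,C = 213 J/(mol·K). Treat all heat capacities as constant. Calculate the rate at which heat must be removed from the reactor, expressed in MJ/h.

Extent of reaction ξ = 0.626 × 157 = 98.282 mol/min
Reaction term: ξ·ΔH°_rxn = 98.282 × -108 = -10614 kJ/min
Q = ΔH = -10614 kJ/min = -176.91 kW
Heat removed = 636.87 MJ/h

Q_out = 637 MJ/h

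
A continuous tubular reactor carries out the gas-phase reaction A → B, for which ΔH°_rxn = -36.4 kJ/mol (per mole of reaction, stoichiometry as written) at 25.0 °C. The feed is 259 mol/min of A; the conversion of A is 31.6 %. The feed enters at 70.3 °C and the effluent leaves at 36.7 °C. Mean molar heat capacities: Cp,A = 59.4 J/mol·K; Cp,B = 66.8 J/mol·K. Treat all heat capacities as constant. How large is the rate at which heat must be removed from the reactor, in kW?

Q_out = 58.1 kW

Extent of reaction ξ = 0.316 × 259 = 81.844 mol/min
Reaction term: ξ·ΔH°_rxn = 81.844 × -36.4 = -2979.1 kJ/min
Sensible, feed 70.3→25 °C: -696.92 kJ/min
Outlet flows (mol/min): A 177.16, B 81.844
Sensible, products 25→36.7 °C: 187.09 kJ/min
Q = ΔH = -3489 kJ/min = -58.149 kW
Heat removed = 58.149 kW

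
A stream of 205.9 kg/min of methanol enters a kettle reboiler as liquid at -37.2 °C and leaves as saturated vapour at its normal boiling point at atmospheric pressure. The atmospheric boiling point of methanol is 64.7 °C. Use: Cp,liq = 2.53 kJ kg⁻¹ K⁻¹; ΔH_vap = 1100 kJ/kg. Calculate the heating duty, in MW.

liquid -37.2→64.7 °C: 257.81 kJ/kg
vaporisation at 64.7 °C: 1100 kJ/kg
Δh = 257.81 + 1100 = 1357.8 kJ/kg
Q = ṁ·Δh = 205.9 kg/min × 1357.8 kJ/kg = 279570 kJ/min
|Q| = 4659.5 kW = 4.6595 MW

Q = 4.66 MW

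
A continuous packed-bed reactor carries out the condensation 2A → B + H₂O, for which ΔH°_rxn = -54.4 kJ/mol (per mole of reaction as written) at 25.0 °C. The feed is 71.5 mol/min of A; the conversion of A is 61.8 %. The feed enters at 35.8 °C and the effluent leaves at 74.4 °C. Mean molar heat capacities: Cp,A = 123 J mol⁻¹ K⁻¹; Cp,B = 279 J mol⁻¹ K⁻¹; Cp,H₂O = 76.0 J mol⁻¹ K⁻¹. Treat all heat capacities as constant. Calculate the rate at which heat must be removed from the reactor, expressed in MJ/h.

Extent of reaction ξ = 0.618 × 71.5 / 2 = 22.093 mol/min
Reaction term: ξ·ΔH°_rxn = 22.093 × -54.4 = -1201.9 kJ/min
Sensible, feed 35.8→25 °C: -94.981 kJ/min
Outlet flows (mol/min): A 27.313, B 22.093, H₂O 22.093
Sensible, products 25→74.4 °C: 553.41 kJ/min
Q = ΔH = -743.45 kJ/min = -12.391 kW
Heat removed = 44.607 MJ/h

Q_out = 44.6 MJ/h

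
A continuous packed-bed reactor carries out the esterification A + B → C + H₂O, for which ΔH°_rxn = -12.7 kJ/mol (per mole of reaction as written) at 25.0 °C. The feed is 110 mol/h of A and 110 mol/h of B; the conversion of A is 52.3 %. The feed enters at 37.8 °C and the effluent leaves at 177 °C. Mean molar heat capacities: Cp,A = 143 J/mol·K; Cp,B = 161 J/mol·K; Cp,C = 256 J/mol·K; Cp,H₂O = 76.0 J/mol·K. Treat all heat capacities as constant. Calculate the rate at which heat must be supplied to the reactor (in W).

Extent of reaction ξ = 0.523 × 110 = 57.53 mol/h
Reaction term: ξ·ΔH°_rxn = 57.53 × -12.7 = -730.63 kJ/h
Sensible, feed 37.8→25 °C: -428.03 kJ/h
Outlet flows (mol/h): A 52.47, B 52.47, C 57.53, H₂O 57.53
Sensible, products 25→177 °C: 5327.7 kJ/h
Q = ΔH = 4169.1 kJ/h = 1.1581 kW
Heat supplied = 1158.1 W

Q_in = 1160 W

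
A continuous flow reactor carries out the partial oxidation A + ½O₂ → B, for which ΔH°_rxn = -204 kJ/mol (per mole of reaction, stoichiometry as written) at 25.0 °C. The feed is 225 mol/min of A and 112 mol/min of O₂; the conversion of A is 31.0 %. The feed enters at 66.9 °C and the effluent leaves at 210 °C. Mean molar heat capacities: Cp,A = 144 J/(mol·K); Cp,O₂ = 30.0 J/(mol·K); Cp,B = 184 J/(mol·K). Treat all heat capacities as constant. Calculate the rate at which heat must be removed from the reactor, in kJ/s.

Extent of reaction ξ = 0.310 × 225 = 69.75 mol/min
Reaction term: ξ·ΔH°_rxn = 69.75 × -204 = -14229 kJ/min
Sensible, feed 66.9→25 °C: -1498.3 kJ/min
Outlet flows (mol/min): A 155.25, O₂ 77.125, B 69.75
Sensible, products 25→210 °C: 6938.2 kJ/min
Q = ΔH = -8789.2 kJ/min = -146.49 kW
Heat removed = 146.49 kJ/s

Q_out = 146 kJ/s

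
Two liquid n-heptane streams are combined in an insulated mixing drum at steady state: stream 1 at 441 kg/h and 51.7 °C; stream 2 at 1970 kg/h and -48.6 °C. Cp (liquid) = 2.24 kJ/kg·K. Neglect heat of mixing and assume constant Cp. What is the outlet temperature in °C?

T_out = -30.3 °C

Energy balance with Q = 0: Σ ṁᵢCp,ᵢ(T_out − Tᵢ) = 0
Σ ṁᵢCp,ᵢTᵢ = 441×2.24×51.7 + 1970×2.24×-48.6 = -163390
Σ ṁᵢCp,ᵢ = 441×2.24 + 1970×2.24 = 5400.6
T_out = -163390 / 5400.6 = -30.254 °C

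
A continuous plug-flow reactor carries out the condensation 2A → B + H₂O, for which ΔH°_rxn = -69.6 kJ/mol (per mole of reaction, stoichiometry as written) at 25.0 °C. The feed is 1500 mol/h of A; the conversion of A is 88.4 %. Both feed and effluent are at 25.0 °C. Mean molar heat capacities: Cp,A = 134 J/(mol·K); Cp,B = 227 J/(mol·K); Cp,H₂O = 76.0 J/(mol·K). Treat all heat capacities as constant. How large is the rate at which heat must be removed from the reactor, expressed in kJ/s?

Extent of reaction ξ = 0.884 × 1500 / 2 = 663 mol/h
Reaction term: ξ·ΔH°_rxn = 663 × -69.6 = -46145 kJ/h
Q = ΔH = -46145 kJ/h = -12.818 kW
Heat removed = 12.818 kJ/s

Q_out = 12.8 kJ/s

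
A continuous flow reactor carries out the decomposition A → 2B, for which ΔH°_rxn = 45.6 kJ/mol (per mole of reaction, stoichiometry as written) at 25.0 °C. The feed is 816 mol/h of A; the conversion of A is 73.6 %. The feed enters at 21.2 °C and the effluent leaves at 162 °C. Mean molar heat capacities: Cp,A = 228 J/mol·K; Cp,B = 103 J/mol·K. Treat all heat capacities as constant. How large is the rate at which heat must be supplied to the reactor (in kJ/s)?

Extent of reaction ξ = 0.736 × 816 = 600.58 mol/h
Reaction term: ξ·ΔH°_rxn = 600.58 × 45.6 = 27386 kJ/h
Sensible, feed 21.2→25 °C: 706.98 kJ/h
Outlet flows (mol/h): A 215.42, B 1201.2
Sensible, products 25→162 °C: 23678 kJ/h
Q = ΔH = 51772 kJ/h = 14.381 kW
Heat supplied = 14.381 kJ/s

Q_in = 14.4 kJ/s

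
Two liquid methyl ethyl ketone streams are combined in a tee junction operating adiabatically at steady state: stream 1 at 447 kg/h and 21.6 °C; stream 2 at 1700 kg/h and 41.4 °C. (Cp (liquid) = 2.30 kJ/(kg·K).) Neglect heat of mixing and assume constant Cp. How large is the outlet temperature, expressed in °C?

No heat crosses the boundary, so H_out = H_in.
T_out = Σ ṁᵢCp,ᵢTᵢ / Σ ṁᵢCp,ᵢ
      = 184080 / 4938.1 = 37.278 °C

T_out = 37.3 °C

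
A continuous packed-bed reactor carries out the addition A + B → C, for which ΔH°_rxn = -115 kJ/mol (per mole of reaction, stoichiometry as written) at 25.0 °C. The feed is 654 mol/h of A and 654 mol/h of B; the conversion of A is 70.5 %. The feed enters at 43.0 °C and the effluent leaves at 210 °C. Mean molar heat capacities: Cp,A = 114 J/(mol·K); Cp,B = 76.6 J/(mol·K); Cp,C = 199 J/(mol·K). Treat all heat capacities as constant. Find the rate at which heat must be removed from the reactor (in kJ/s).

Extent of reaction ξ = 0.705 × 654 = 461.07 mol/h
Reaction term: ξ·ΔH°_rxn = 461.07 × -115 = -53023 kJ/h
Sensible, feed 43.0→25 °C: -2243.7 kJ/h
Outlet flows (mol/h): A 192.93, B 192.93, C 461.07
Sensible, products 25→210 °C: 23777 kJ/h
Q = ΔH = -31490 kJ/h = -8.7471 kW
Heat removed = 8.7471 kJ/s

Q_out = 8.75 kJ/s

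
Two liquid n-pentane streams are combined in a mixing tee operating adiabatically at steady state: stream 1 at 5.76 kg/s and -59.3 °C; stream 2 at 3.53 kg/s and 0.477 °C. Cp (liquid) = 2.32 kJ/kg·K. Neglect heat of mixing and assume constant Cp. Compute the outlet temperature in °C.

T_out = -36.6 °C

No heat crosses the boundary, so H_out = H_in.
T_out = Σ ṁᵢCp,ᵢTᵢ / Σ ṁᵢCp,ᵢ
      = -788.53 / 21.553 = -36.586 °C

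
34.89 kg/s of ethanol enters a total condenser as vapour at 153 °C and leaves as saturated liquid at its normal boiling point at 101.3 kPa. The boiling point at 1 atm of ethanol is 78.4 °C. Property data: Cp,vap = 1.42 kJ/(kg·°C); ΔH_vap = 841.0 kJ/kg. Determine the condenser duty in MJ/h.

vapour 153→78.4 °C: -105.93 kJ/kg
condensation at 78.4 °C: -841 kJ/kg
Δh = -105.93 + -841 = -946.93 kJ/kg
Q = ṁ·Δh = 34.89 kg/s × -946.93 kJ/kg = -33038 kJ/s
|Q| = 33038 kW = 118940 MJ/h

Q_c = 119000 MJ/h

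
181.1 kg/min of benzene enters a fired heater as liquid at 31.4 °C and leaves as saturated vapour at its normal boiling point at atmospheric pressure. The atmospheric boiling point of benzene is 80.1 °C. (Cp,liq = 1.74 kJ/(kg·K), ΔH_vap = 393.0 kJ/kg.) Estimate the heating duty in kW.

liquid 31.4→80.1 °C: 84.738 kJ/kg
vaporisation at 80.1 °C: 393 kJ/kg
Δh = 84.738 + 393 = 477.74 kJ/kg
Q = ṁ·Δh = 181.1 kg/min × 477.74 kJ/kg = 86518 kJ/min
|Q| = 1442 kW

Q = 1440 kW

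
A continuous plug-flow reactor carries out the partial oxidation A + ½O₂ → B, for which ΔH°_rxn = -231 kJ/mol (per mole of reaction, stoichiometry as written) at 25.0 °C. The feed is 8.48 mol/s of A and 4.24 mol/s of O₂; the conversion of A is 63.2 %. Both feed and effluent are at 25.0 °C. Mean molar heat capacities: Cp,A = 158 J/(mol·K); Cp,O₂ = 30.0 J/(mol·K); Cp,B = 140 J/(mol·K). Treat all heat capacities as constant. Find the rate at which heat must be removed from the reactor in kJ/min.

Q_out = 74300 kJ/min

Extent of reaction ξ = 0.632 × 8.48 = 5.3594 mol/s
Reaction term: ξ·ΔH°_rxn = 5.3594 × -231 = -1238 kJ/s
Q = ΔH = -1238 kJ/s = -1238 kW
Heat removed = 74281 kJ/min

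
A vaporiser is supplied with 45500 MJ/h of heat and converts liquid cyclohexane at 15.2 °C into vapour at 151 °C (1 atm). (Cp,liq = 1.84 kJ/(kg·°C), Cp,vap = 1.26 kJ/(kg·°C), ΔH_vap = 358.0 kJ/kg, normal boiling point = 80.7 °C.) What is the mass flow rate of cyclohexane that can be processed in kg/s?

Δh = 1.84×(80.7−15.2) + 358.0 + 1.26×(151−80.7) = 567.1 kJ/kg
Q = 45500 MJ/h = 12639 kJ/s = 12639 kJ/s
ṁ = Q/Δh = 12639 / 567.1 = 22.287 kg/s

ṁ = 22.3 kg/s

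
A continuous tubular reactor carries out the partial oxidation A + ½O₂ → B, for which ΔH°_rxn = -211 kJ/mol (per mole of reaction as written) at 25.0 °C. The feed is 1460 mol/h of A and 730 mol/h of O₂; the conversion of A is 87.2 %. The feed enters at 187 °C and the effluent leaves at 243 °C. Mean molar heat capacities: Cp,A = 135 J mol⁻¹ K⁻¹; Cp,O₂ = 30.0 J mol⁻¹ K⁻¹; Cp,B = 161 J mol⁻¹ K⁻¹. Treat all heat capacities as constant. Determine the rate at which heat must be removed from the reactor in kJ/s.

Q_out = 70.4 kJ/s

Extent of reaction ξ = 0.872 × 1460 = 1273.1 mol/h
Reaction term: ξ·ΔH°_rxn = 1273.1 × -211 = -268630 kJ/h
Sensible, feed 187→25 °C: -35478 kJ/h
Outlet flows (mol/h): A 186.88, O₂ 93.44, B 1273.1
Sensible, products 25→243 °C: 50795 kJ/h
Q = ΔH = -253310 kJ/h = -70.364 kW
Heat removed = 70.364 kJ/s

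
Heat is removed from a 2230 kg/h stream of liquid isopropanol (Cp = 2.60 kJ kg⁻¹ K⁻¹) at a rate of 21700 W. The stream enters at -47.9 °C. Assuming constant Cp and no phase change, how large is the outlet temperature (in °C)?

Q = 21700 W = 78120 kJ/h
ΔT = Q/(ṁ·Cp) = 78120/(2230×2.60) = 13.474 K
T_out = -47.9 − 13.474 = -61.374 °C

T_out = -61.4 °C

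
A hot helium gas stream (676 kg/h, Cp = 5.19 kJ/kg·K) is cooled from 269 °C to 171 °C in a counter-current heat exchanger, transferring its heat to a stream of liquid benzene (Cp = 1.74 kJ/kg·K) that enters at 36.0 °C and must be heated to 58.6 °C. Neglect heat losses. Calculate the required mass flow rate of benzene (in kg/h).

ṁ_c = 8740 kg/h

Heat released by hot stream: Q = 676 × 5.19 × (269 − 171) = 343830 kJ/h
Energy balance on cold side (adiabatic exchanger): Q = ṁ_c·Cp_c·(T_c,out − T_c,in)
ṁ_c = 343830 / [1.74 × (58.6 − 36.0)] = 8743.4 kg/h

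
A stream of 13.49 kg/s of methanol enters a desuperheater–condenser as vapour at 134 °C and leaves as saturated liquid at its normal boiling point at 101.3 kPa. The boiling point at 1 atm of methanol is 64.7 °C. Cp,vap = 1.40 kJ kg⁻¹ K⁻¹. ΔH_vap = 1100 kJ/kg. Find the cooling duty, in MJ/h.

Q_c = 58100 MJ/h

vapour 134→64.7 °C: -97.02 kJ/kg
condensation at 64.7 °C: -1100 kJ/kg
Δh = -97.02 + -1100 = -1197 kJ/kg
Q = ṁ·Δh = 13.49 kg/s × -1197 kJ/kg = -16148 kJ/s
|Q| = 16148 kW = 58132 MJ/h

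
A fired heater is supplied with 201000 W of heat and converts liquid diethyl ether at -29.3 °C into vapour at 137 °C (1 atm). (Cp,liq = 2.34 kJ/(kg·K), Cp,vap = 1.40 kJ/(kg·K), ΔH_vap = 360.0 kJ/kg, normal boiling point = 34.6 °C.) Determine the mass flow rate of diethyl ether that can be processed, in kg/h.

ṁ = 1110 kg/h

Δh = 2.34×(34.6−-29.3) + 360.0 + 1.40×(137−34.6) = 652.89 kJ/kg
Q = 201000 W = 201 kJ/s = 723600 kJ/h
ṁ = Q/Δh = 723600 / 652.89 = 1108.3 kg/h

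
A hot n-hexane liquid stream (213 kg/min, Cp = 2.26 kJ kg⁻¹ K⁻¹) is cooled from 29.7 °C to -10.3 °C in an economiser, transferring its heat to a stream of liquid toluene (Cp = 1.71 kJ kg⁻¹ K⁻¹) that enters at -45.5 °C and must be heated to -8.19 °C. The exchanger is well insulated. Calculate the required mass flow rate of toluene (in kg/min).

Heat released by hot stream: Q = 213 × 2.26 × (29.7 − -10.3) = 19255 kJ/min
Energy balance on cold side (adiabatic exchanger): Q = ṁ_c·Cp_c·(T_c,out − T_c,in)
ṁ_c = 19255 / [1.71 × (-8.19 − -45.5)] = 301.81 kg/min

ṁ_c = 302 kg/min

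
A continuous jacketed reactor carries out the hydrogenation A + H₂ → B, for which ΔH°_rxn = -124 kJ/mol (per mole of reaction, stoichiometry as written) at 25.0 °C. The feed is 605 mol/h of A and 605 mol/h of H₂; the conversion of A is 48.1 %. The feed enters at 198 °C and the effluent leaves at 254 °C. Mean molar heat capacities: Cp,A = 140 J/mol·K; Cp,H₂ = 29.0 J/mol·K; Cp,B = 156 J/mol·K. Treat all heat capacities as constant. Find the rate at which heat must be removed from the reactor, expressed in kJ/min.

Q_out = 520 kJ/min

Extent of reaction ξ = 0.481 × 605 = 291 mol/h
Reaction term: ξ·ΔH°_rxn = 291 × -124 = -36085 kJ/h
Sensible, feed 198→25 °C: -17688 kJ/h
Outlet flows (mol/h): A 314, H₂ 314, B 291
Sensible, products 25→254 °C: 22548 kJ/h
Q = ΔH = -31225 kJ/h = -8.6737 kW
Heat removed = 520.42 kJ/min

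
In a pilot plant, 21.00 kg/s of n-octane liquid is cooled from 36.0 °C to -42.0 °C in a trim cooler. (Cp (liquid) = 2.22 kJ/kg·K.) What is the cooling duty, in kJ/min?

Q_c = 218000 kJ/min

Q = ṁ·Cp·ΔT = 21.00 × 2.22 × (-42.0 − 36.0) = -3636.4 kJ/s
Cooling duty = 218180 kJ/min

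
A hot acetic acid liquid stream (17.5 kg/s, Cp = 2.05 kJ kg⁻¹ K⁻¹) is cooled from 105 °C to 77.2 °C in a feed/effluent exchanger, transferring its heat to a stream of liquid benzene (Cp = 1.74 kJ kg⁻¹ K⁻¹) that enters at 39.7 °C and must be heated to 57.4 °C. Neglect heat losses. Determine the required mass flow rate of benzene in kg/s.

Heat released by hot stream: Q = 17.5 × 2.05 × (105 − 77.2) = 997.32 kJ/s
Energy balance on cold side (adiabatic exchanger): Q = ṁ_c·Cp_c·(T_c,out − T_c,in)
ṁ_c = 997.32 / [1.74 × (57.4 − 39.7)] = 32.383 kg/s

ṁ_c = 32.4 kg/s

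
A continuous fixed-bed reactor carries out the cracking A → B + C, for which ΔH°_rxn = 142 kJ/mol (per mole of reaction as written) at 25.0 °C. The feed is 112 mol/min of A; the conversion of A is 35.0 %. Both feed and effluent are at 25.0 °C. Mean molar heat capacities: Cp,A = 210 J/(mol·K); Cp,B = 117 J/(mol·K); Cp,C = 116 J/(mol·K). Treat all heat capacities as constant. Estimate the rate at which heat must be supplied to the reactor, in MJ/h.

Q_in = 334 MJ/h

Extent of reaction ξ = 0.350 × 112 = 39.2 mol/min
Reaction term: ξ·ΔH°_rxn = 39.2 × 142 = 5566.4 kJ/min
Q = ΔH = 5566.4 kJ/min = 92.773 kW
Heat supplied = 333.98 MJ/h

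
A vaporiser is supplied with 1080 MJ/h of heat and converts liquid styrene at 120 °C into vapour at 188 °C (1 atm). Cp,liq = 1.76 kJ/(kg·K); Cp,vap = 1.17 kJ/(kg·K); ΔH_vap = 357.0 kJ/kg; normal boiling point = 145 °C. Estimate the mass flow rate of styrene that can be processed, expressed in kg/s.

ṁ = 0.665 kg/s

Δh = 1.76×(145−120) + 357.0 + 1.17×(188−145) = 451.31 kJ/kg
Q = 1080 MJ/h = 300 kJ/s = 300 kJ/s
ṁ = Q/Δh = 300 / 451.31 = 0.66473 kg/s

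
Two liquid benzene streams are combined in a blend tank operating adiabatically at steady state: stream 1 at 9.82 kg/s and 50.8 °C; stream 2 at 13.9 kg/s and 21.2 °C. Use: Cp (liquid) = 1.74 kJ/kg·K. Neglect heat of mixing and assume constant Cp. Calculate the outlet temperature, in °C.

No heat crosses the boundary, so H_out = H_in.
T_out = Σ ṁᵢCp,ᵢTᵢ / Σ ṁᵢCp,ᵢ
      = 1380.8 / 41.273 = 33.454 °C

T_out = 33.5 °C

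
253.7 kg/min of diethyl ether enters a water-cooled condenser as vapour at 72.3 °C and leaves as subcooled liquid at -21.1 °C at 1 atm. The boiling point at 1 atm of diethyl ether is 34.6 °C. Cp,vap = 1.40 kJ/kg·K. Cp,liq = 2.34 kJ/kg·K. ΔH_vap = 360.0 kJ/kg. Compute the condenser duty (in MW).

Q_c = 2.30 MW

vapour 72.3→34.6 °C: -52.78 kJ/kg
condensation at 34.6 °C: -360 kJ/kg
liquid 34.6→-21.1 °C: -130.34 kJ/kg
Δh = -52.78 + -360 + -130.34 = -543.12 kJ/kg
Q = ṁ·Δh = 253.7 kg/min × -543.12 kJ/kg = -137790 kJ/min
|Q| = 2296.5 kW = 2.2965 MW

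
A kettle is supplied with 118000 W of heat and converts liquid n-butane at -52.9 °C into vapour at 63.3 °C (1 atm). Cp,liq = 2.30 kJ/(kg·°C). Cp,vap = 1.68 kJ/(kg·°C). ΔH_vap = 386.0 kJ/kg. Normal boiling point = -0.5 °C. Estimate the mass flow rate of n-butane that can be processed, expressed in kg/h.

Δh = 2.30×(-0.5−-52.9) + 386.0 + 1.68×(63.3−-0.5) = 613.7 kJ/kg
Q = 118000 W = 118 kJ/s = 424800 kJ/h
ṁ = Q/Δh = 424800 / 613.7 = 692.19 kg/h

ṁ = 692 kg/h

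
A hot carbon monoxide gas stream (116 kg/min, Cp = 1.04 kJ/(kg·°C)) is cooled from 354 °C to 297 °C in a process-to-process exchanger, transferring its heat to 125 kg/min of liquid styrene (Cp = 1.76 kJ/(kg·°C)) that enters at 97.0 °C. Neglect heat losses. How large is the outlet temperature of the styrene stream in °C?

T_c,out = 128 °C

Heat released by hot stream: Q = 116 × 1.04 × (354 − 297) = 6876.5 kJ/min
Energy balance on cold side (adiabatic exchanger): Q = ṁ_c·Cp_c·(T_c,out − T_c,in)
T_c,out = 97.0 + 6876.5/(125 × 1.76) = 128.26 °C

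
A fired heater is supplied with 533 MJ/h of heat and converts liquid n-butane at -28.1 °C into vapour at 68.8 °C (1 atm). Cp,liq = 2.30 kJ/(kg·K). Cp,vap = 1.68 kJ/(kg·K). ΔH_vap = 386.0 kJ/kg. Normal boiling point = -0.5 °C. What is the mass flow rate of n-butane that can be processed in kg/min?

Δh = 2.30×(-0.5−-28.1) + 386.0 + 1.68×(68.8−-0.5) = 565.9 kJ/kg
Q = 533 MJ/h = 148.06 kJ/s = 8883.3 kJ/min
ṁ = Q/Δh = 8883.3 / 565.9 = 15.698 kg/min

ṁ = 15.7 kg/min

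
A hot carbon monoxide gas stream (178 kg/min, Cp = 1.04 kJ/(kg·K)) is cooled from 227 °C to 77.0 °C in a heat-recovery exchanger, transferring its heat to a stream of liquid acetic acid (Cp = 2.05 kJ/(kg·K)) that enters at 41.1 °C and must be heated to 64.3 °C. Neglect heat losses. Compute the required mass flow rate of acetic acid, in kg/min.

ṁ_c = 584 kg/min

Heat released by hot stream: Q = 178 × 1.04 × (227 − 77.0) = 27768 kJ/min
Energy balance on cold side (adiabatic exchanger): Q = ṁ_c·Cp_c·(T_c,out − T_c,in)
ṁ_c = 27768 / [2.05 × (64.3 − 41.1)] = 583.85 kg/min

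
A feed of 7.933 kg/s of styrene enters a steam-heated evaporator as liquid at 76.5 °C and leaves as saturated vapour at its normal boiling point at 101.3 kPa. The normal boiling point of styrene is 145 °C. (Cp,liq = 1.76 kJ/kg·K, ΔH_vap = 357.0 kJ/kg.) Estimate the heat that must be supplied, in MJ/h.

liquid 76.5→145 °C: 120.56 kJ/kg
vaporisation at 145 °C: 357 kJ/kg
Δh = 120.56 + 357 = 477.56 kJ/kg
Q = ṁ·Δh = 7.933 kg/s × 477.56 kJ/kg = 3788.5 kJ/s
|Q| = 3788.5 kW = 13639 MJ/h

Q = 13600 MJ/h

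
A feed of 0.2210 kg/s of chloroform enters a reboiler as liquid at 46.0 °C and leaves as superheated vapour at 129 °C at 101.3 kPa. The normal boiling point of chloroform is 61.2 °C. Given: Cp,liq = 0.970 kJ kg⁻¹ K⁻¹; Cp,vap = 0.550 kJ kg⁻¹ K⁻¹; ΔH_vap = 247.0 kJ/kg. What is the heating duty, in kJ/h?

Q = 238000 kJ/h

liquid 46.0→61.2 °C: 14.744 kJ/kg
vaporisation at 61.2 °C: 247 kJ/kg
vapour 61.2→129 °C: 37.29 kJ/kg
Δh = 14.744 + 247 + 37.29 = 299.03 kJ/kg
Q = ṁ·Δh = 0.2210 kg/s × 299.03 kJ/kg = 66.087 kJ/s
|Q| = 66.087 kW = 237910 kJ/h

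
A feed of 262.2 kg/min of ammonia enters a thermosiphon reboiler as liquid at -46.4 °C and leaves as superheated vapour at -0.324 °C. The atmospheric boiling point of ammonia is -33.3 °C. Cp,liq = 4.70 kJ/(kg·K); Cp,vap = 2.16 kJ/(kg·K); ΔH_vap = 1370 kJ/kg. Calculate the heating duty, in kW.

liquid -46.4→-33.3 °C: 61.57 kJ/kg
vaporisation at -33.3 °C: 1370 kJ/kg
vapour -33.3→-0.324 °C: 71.228 kJ/kg
Δh = 61.57 + 1370 + 71.228 = 1502.8 kJ/kg
Q = ṁ·Δh = 262.2 kg/min × 1502.8 kJ/kg = 394030 kJ/min
|Q| = 6567.2 kW

Q = 6570 kW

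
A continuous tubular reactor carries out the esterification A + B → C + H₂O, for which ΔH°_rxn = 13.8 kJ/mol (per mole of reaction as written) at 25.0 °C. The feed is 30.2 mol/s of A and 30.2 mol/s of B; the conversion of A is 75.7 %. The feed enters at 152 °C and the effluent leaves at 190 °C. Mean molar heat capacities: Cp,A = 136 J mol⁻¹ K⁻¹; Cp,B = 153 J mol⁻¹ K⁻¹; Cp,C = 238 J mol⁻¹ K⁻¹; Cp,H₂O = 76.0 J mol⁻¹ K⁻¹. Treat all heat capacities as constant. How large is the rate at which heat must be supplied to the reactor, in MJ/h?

Extent of reaction ξ = 0.757 × 30.2 = 22.861 mol/s
Reaction term: ξ·ΔH°_rxn = 22.861 × 13.8 = 315.49 kJ/s
Sensible, feed 152→25 °C: -1108.4 kJ/s
Outlet flows (mol/s): A 7.3386, B 7.3386, C 22.861, H₂O 22.861
Sensible, products 25→190 °C: 1534.4 kJ/s
Q = ΔH = 741.45 kJ/s = 741.45 kW
Heat supplied = 2669.2 MJ/h

Q_in = 2670 MJ/h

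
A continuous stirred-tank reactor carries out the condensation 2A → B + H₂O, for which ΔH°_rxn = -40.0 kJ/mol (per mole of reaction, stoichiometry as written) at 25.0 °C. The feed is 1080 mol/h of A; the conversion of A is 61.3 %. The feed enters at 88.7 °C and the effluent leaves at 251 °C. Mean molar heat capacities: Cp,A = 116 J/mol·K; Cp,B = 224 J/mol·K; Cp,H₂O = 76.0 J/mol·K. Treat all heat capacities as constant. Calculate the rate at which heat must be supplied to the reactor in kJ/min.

Extent of reaction ξ = 0.613 × 1080 / 2 = 331.02 mol/h
Reaction term: ξ·ΔH°_rxn = 331.02 × -40.0 = -13241 kJ/h
Sensible, feed 88.7→25 °C: -7980.3 kJ/h
Outlet flows (mol/h): A 417.96, B 331.02, H₂O 331.02
Sensible, products 25→251 °C: 33400 kJ/h
Q = ΔH = 12179 kJ/h = 3.3831 kW
Heat supplied = 202.99 kJ/min

Q_in = 203 kJ/min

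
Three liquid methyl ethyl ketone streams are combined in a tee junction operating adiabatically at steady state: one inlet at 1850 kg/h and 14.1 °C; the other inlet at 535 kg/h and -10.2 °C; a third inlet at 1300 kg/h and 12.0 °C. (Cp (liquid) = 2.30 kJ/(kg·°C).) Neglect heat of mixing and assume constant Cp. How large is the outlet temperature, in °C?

T_out = 9.83 °C

No heat crosses the boundary, so H_out = H_in.
T_out = Σ ṁᵢCp,ᵢTᵢ / Σ ṁᵢCp,ᵢ
      = 83324 / 8475.5 = 9.8312 °C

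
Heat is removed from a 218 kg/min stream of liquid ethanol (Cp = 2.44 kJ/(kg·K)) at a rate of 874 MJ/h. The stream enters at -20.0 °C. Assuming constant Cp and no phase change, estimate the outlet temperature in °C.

T_out = -47.4 °C

Q = 874 MJ/h = 14567 kJ/min
ΔT = Q/(ṁ·Cp) = 14567/(218×2.44) = 27.385 K
T_out = -20.0 − 27.385 = -47.385 °C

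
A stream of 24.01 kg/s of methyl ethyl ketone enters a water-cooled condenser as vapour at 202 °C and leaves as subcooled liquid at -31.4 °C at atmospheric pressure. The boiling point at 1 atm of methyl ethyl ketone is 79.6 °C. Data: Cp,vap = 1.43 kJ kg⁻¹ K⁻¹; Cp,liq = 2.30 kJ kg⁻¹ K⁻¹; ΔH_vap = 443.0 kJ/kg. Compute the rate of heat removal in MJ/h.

vapour 202→79.6 °C: -175.03 kJ/kg
condensation at 79.6 °C: -443 kJ/kg
liquid 79.6→-31.4 °C: -255.3 kJ/kg
Δh = -175.03 + -443 + -255.3 = -873.33 kJ/kg
Q = ṁ·Δh = 24.01 kg/s × -873.33 kJ/kg = -20969 kJ/s
|Q| = 20969 kW = 75487 MJ/h

Q_c = 75500 MJ/h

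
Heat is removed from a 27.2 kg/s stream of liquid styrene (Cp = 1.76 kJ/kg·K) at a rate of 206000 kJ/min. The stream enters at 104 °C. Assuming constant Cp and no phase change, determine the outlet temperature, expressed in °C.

T_out = 32.3 °C

Q = 206000 kJ/min = 3433.3 kJ/s
ΔT = Q/(ṁ·Cp) = 3433.3/(27.2×1.76) = 71.719 K
T_out = 104 − 71.719 = 32.281 °C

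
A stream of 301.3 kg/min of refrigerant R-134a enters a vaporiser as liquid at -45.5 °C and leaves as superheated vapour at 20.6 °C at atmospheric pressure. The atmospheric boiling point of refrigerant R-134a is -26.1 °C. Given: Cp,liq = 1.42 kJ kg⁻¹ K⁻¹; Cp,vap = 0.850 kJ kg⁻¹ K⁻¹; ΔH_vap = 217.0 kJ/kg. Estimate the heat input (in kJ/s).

Q = 1430 kJ/s

liquid -45.5→-26.1 °C: 27.548 kJ/kg
vaporisation at -26.1 °C: 217 kJ/kg
vapour -26.1→20.6 °C: 39.695 kJ/kg
Δh = 27.548 + 217 + 39.695 = 284.24 kJ/kg
Q = ṁ·Δh = 301.3 kg/min × 284.24 kJ/kg = 85642 kJ/min
|Q| = 1427.4 kW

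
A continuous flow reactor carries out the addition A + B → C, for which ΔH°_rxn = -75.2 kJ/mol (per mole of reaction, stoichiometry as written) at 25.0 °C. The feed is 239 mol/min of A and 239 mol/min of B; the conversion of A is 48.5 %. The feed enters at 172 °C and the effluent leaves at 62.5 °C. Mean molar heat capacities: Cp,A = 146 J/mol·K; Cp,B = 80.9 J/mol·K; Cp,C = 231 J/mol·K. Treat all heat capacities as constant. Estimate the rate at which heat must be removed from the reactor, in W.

Extent of reaction ξ = 0.485 × 239 = 115.91 mol/min
Reaction term: ξ·ΔH°_rxn = 115.91 × -75.2 = -8716.8 kJ/min
Sensible, feed 172→25 °C: -7971.7 kJ/min
Outlet flows (mol/min): A 123.09, B 123.09, C 115.91
Sensible, products 25→62.5 °C: 2051.4 kJ/min
Q = ΔH = -14637 kJ/min = -243.95 kW
Heat removed = 243950 W

Q_out = 244000 W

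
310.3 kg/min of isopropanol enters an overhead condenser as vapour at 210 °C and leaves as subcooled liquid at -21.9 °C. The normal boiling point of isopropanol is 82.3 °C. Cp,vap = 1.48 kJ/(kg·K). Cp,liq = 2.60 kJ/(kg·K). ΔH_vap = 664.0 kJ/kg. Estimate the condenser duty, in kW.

vapour 210→82.3 °C: -189 kJ/kg
condensation at 82.3 °C: -664 kJ/kg
liquid 82.3→-21.9 °C: -270.92 kJ/kg
Δh = -189 + -664 + -270.92 = -1123.9 kJ/kg
Q = ṁ·Δh = 310.3 kg/min × -1123.9 kJ/kg = -348750 kJ/min
|Q| = 5812.5 kW

Q_c = 5810 kW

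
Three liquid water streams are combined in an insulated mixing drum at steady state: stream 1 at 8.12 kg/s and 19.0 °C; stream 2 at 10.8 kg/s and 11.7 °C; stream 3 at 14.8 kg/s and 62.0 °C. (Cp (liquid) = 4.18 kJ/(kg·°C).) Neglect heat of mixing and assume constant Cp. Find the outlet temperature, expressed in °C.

Energy balance with Q = 0: Σ ṁᵢCp,ᵢ(T_out − Tᵢ) = 0
Σ ṁᵢCp,ᵢTᵢ = 8.12×4.18×19.0 + 10.8×4.18×11.7 + 14.8×4.18×62.0 = 5008.6
Σ ṁᵢCp,ᵢ = 8.12×4.18 + 10.8×4.18 + 14.8×4.18 = 140.95
T_out = 5008.6 / 140.95 = 35.535 °C

T_out = 35.5 °C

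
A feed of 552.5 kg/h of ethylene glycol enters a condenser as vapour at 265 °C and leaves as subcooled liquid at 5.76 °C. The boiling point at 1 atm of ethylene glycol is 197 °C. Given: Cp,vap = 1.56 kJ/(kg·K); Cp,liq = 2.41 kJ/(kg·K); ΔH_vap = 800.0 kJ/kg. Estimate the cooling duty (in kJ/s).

Q_c = 210 kJ/s

vapour 265→197 °C: -106.08 kJ/kg
condensation at 197 °C: -800 kJ/kg
liquid 197→5.76 °C: -460.89 kJ/kg
Δh = -106.08 + -800 + -460.89 = -1367 kJ/kg
Q = ṁ·Δh = 552.5 kg/h × -1367 kJ/kg = -755250 kJ/h
|Q| = 209.79 kW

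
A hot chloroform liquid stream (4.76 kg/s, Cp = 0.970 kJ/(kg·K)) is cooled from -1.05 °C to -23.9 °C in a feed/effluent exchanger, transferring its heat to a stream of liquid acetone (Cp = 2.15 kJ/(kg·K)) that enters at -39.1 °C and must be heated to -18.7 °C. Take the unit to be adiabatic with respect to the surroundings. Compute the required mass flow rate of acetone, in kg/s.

Heat released by hot stream: Q = 4.76 × 0.970 × (-1.05 − -23.9) = 105.5 kJ/s
Energy balance on cold side (adiabatic exchanger): Q = ṁ_c·Cp_c·(T_c,out − T_c,in)
ṁ_c = 105.5 / [2.15 × (-18.7 − -39.1)] = 2.4054 kg/s

ṁ_c = 2.41 kg/s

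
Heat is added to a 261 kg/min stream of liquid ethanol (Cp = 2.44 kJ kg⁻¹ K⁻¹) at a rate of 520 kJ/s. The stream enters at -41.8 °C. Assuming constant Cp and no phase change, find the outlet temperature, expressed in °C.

T_out = 7.19 °C

Q = 520 kJ/s = 31200 kJ/min
ΔT = Q/(ṁ·Cp) = 31200/(261×2.44) = 48.992 K
T_out = -41.8 + 48.992 = 7.1919 °C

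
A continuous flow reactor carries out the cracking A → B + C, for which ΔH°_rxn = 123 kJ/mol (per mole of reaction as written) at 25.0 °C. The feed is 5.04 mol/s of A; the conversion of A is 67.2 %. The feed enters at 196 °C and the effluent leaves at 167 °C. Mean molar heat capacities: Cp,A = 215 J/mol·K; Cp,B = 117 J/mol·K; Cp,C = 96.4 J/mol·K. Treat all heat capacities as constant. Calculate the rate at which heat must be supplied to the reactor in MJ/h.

Extent of reaction ξ = 0.672 × 5.04 = 3.3869 mol/s
Reaction term: ξ·ΔH°_rxn = 3.3869 × 123 = 416.59 kJ/s
Sensible, feed 196→25 °C: -185.3 kJ/s
Outlet flows (mol/s): A 1.6531, B 3.3869, C 3.3869
Sensible, products 25→167 °C: 153.1 kJ/s
Q = ΔH = 384.39 kJ/s = 384.39 kW
Heat supplied = 1383.8 MJ/h

Q_in = 1380 MJ/h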